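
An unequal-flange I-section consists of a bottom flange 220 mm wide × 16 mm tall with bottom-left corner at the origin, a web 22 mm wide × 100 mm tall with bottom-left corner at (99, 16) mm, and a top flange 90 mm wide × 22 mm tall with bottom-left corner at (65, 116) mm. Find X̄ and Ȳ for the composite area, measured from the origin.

bottom flange: A = 220 × 16 = 3520.00, centroid at (110.00, 8.00).
web: A = 22 × 100 = 2200.00, centroid at (110.00, 66.00).
top flange: A = 90 × 22 = 1980.00, centroid at (110.00, 127.00).
ΣA = 7700.00 mm²
ΣAX̄ = (3520.00)(110.00) + (2200.00)(110.00) + (1980.00)(110.00) = 847000.00 mm³
ΣAȲ = (3520.00)(8.00) + (2200.00)(66.00) + (1980.00)(127.00) = 424820.00 mm³
X̄ = 847000.00 / 7700.00 = 110.00 mm
Ȳ = 424820.00 / 7700.00 = 55.17 mm

X̄ = 110.00 mm, Ȳ = 55.17 mm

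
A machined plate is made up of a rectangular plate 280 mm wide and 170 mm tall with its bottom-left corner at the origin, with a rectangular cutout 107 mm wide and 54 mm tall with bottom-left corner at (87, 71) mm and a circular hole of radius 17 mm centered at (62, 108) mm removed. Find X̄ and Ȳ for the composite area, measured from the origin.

plate: A = 280 × 170 = 47600.00, centroid at (140.00, 85.00).
hole 1: A = −(107 × 54) = -5778.00, centroid at (140.50, 98.00).
hole 2: A = −π·17² = -907.92, centroid at (62.00, 108.00).
ΣA = 40914.08 mm²
ΣAX̄ = (47600.00)(140.00) + (-5778.00)(140.50) + (-907.92)(62.00) = 5795899.94 mm³
ΣAȲ = (47600.00)(85.00) + (-5778.00)(98.00) + (-907.92)(108.00) = 3381700.61 mm³
X̄ = 5795899.94 / 40914.08 = 141.66 mm
Ȳ = 3381700.61 / 40914.08 = 82.65 mm

X̄ = 141.66 mm, Ȳ = 82.65 mm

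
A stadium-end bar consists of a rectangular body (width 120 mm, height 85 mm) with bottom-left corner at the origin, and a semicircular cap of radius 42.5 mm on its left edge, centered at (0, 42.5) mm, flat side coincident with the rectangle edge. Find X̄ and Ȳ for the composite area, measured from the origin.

rectangular body: A = 120 × 85 = 10200.00, centroid at (60.00, 42.50).
semicircular end: A = ½π·42.5² = 2837.25, centroid at (-18.04, 42.50).
ΣA = 13037.25 mm², ΣAX̄ = 560822.92 mm³, ΣAȲ = 554083.16 mm³.
X̄ = 560822.92/13037.25 = 43.02 mm; Ȳ = 554083.16/13037.25 = 42.50 mm.

X̄ = 43.02 mm, Ȳ = 42.50 mm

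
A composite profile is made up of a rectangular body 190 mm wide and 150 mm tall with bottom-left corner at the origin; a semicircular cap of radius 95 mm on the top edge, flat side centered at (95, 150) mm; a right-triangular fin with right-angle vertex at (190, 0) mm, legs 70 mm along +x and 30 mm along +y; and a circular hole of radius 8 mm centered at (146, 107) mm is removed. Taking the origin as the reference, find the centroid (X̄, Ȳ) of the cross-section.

X̄ = 97.62 mm, Ȳ = 110.84 mm

rectangular body: A = 190 × 150 = 28500.00, centroid at (95.00, 75.00).
semicircular top: A = ½π·95² = 14176.44, centroid at (95.00, 190.32).
triangular fin: A = ½·70·30 = 1050.00, centroid at (213.33, 10.00).
hole: A = −π·8² = -201.06, centroid at (146.00, 107.00).
ΣA = 43525.37 mm², ΣAX̄ = 4248906.46 mm³, ΣAȲ = 4824535.23 mm³.
X̄ = 4248906.46/43525.37 = 97.62 mm; Ȳ = 4824535.23/43525.37 = 110.84 mm.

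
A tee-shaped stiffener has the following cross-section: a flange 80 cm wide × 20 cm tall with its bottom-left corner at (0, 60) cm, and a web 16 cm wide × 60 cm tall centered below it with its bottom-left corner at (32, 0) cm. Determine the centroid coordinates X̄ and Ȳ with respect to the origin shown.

X̄ = 40.00 cm, Ȳ = 55.00 cm

Part | A | x̄ᵢ | ȳᵢ | A·x̄ᵢ | A·ȳᵢ
web | 960.00 | 40.00 | 30.00 | 38400.00 | 28800.00
flange | 1600.00 | 40.00 | 70.00 | 64000.00 | 112000.00
Σ | 2560.00 |  |  | 102400.00 | 140800.00
X̄ = 102400.00 / 2560.00 = 40.00 cm
Ȳ = 140800.00 / 2560.00 = 55.00 cm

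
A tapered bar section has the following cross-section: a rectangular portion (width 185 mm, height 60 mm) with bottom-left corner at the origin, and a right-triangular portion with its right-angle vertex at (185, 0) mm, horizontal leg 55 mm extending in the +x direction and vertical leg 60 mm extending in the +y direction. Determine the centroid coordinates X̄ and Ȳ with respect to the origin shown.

X̄ = 106.84 mm, Ȳ = 28.71 mm

Part | A | x̄ᵢ | ȳᵢ | A·x̄ᵢ | A·ȳᵢ
rectangular portion | 11100.00 | 92.50 | 30.00 | 1026750.00 | 333000.00
triangular portion | 1650.00 | 203.33 | 20.00 | 335500.00 | 33000.00
Σ | 12750.00 |  |  | 1362250.00 | 366000.00
X̄ = 1362250.00 / 12750.00 = 106.84 mm
Ȳ = 366000.00 / 12750.00 = 28.71 mm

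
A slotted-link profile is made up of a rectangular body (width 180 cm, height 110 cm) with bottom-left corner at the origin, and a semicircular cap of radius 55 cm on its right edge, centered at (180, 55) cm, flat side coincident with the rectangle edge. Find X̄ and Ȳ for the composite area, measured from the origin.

rectangular body: A = 180 × 110 = 19800.00, centroid at (90.00, 55.00).
semicircular end: A = ½π·55² = 4751.66, centroid at (203.34, 55.00).
ΣA = 24551.66 cm²
ΣAX̄ = (19800.00)(90.00) + (4751.66)(203.34) = 2748215.27 cm³
ΣAȲ = (19800.00)(55.00) + (4751.66)(55.00) = 1350341.24 cm³
X̄ = 2748215.27 / 24551.66 = 111.94 cm
Ȳ = 1350341.24 / 24551.66 = 55.00 cm

X̄ = 111.94 cm, Ȳ = 55.00 cm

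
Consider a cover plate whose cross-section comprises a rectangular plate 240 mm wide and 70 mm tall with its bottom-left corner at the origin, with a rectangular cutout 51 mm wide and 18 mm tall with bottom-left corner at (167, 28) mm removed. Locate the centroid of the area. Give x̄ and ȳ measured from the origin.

plate: A = 240 × 70 = 16800.00, centroid at (120.00, 35.00).
hole: A = −(51 × 18) = -918.00, centroid at (192.50, 37.00).
ΣA = 15882.00 mm²
ΣAx̄ = (16800.00)(120.00) + (-918.00)(192.50) = 1839285.00 mm³
ΣAȳ = (16800.00)(35.00) + (-918.00)(37.00) = 554034.00 mm³
x̄ = 1839285.00 / 15882.00 = 115.81 mm
ȳ = 554034.00 / 15882.00 = 34.88 mm

x̄ = 115.81 mm, ȳ = 34.88 mm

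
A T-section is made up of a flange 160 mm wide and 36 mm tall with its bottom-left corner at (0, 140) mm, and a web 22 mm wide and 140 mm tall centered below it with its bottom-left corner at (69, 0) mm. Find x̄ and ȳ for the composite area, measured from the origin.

Part | A | x̄ᵢ | ȳᵢ | A·x̄ᵢ | A·ȳᵢ
web | 3080.00 | 80.00 | 70.00 | 246400.00 | 215600.00
flange | 5760.00 | 80.00 | 158.00 | 460800.00 | 910080.00
Σ | 8840.00 |  |  | 707200.00 | 1125680.00
x̄ = 707200.00 / 8840.00 = 80.00 mm
ȳ = 1125680.00 / 8840.00 = 127.34 mm

x̄ = 80.00 mm, ȳ = 127.34 mm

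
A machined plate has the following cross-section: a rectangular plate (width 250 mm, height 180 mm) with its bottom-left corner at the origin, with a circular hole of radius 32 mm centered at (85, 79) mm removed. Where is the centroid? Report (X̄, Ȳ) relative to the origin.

Part | A | x̄ᵢ | ȳᵢ | A·x̄ᵢ | A·ȳᵢ
plate | 45000.00 | 125.00 | 90.00 | 5625000.00 | 4050000.00
hole | -3216.99 | 85.00 | 79.00 | -273444.22 | -254142.28
Σ | 41783.01 |  |  | 5351555.78 | 3795857.72
X̄ = 5351555.78 / 41783.01 = 128.08 mm
Ȳ = 3795857.72 / 41783.01 = 90.85 mm

X̄ = 128.08 mm, Ȳ = 90.85 mm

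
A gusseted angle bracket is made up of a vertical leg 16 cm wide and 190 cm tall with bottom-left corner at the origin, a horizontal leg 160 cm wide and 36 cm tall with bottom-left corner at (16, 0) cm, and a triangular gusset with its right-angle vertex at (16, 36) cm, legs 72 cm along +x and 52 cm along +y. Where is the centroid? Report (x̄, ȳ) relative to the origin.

x̄ = 61.11 cm, ȳ = 46.13 cm

vertical leg: A = 16 × 190 = 3040.00, centroid at (8.00, 95.00).
horizontal leg: A = 160 × 36 = 5760.00, centroid at (96.00, 18.00).
gusset: A = ½·72·52 = 1872.00, centroid at (40.00, 53.33).
ΣA = 10672.00 cm², ΣAx̄ = 652160.00 cm³, ΣAȳ = 492320.00 cm³.
x̄ = 652160.00/10672.00 = 61.11 cm; ȳ = 492320.00/10672.00 = 46.13 cm.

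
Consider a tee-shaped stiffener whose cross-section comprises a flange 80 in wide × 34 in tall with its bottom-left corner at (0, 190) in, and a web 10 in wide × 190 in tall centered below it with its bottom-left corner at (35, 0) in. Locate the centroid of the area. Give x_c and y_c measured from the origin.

Part | A | x̄ᵢ | ȳᵢ | A·x̄ᵢ | A·ȳᵢ
web | 1900.00 | 40.00 | 95.00 | 76000.00 | 180500.00
flange | 2720.00 | 40.00 | 207.00 | 108800.00 | 563040.00
Σ | 4620.00 |  |  | 184800.00 | 743540.00
x_c = 184800.00 / 4620.00 = 40.00 in
y_c = 743540.00 / 4620.00 = 160.94 in

x_c = 40.00 in, y_c = 160.94 in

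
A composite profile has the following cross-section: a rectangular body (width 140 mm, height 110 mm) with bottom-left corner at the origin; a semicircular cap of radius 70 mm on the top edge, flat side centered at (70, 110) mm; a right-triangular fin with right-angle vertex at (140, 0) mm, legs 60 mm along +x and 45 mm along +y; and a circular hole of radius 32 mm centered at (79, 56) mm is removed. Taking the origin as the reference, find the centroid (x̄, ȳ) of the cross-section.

Part | A | x̄ᵢ | ȳᵢ | A·x̄ᵢ | A·ȳᵢ
rectangular body | 15400.00 | 70.00 | 55.00 | 1078000.00 | 847000.00
semicircular top | 7696.90 | 70.00 | 139.71 | 538783.14 | 1075325.89
triangular fin | 1350.00 | 160.00 | 15.00 | 216000.00 | 20250.00
hole | -3216.99 | 79.00 | 56.00 | -254142.28 | -180151.49
Σ | 21229.91 |  |  | 1578640.86 | 1762424.40
x̄ = 1578640.86 / 21229.91 = 74.36 mm
ȳ = 1762424.40 / 21229.91 = 83.02 mm

x̄ = 74.36 mm, ȳ = 83.02 mm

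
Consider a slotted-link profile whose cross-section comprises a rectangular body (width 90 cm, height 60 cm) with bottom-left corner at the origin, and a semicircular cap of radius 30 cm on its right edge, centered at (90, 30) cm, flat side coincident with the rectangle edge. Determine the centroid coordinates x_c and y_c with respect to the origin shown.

x_c = 56.98 cm, y_c = 30.00 cm

Part | A | x̄ᵢ | ȳᵢ | A·x̄ᵢ | A·ȳᵢ
rectangular body | 5400.00 | 45.00 | 30.00 | 243000.00 | 162000.00
semicircular end | 1413.72 | 102.73 | 30.00 | 145234.50 | 42411.50
Σ | 6813.72 |  |  | 388234.50 | 204411.50
x_c = 388234.50 / 6813.72 = 56.98 cm
y_c = 204411.50 / 6813.72 = 30.00 cm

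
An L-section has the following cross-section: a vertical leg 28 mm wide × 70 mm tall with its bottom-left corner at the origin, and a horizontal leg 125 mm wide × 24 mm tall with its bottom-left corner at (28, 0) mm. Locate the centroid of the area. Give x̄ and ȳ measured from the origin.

x̄ = 60.27 mm, ȳ = 21.09 mm

vertical leg: A = 28 × 70 = 1960.00, centroid at (14.00, 35.00).
horizontal leg: A = 125 × 24 = 3000.00, centroid at (90.50, 12.00).
ΣA = 4960.00 mm², ΣAx̄ = 298940.00 mm³, ΣAȳ = 104600.00 mm³.
x̄ = 298940.00/4960.00 = 60.27 mm; ȳ = 104600.00/4960.00 = 21.09 mm.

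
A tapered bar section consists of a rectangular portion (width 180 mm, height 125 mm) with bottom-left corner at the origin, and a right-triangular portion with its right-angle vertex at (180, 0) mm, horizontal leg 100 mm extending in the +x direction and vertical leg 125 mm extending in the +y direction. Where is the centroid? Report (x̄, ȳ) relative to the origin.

x̄ = 116.81 mm, ȳ = 57.97 mm

rectangular portion: A = 180 × 125 = 22500.00, centroid at (90.00, 62.50).
triangular portion: A = ½·100·125 = 6250.00, centroid at (213.33, 41.67).
ΣA = 28750.00 mm²
ΣAx̄ = (22500.00)(90.00) + (6250.00)(213.33) = 3358333.33 mm³
ΣAȳ = (22500.00)(62.50) + (6250.00)(41.67) = 1666666.67 mm³
x̄ = 3358333.33 / 28750.00 = 116.81 mm
ȳ = 1666666.67 / 28750.00 = 57.97 mm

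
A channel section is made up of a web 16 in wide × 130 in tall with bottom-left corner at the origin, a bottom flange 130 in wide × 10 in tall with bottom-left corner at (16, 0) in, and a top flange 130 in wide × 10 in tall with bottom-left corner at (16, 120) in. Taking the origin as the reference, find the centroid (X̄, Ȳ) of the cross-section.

web: A = 16 × 130 = 2080.00, centroid at (8.00, 65.00).
bottom flange: A = 130 × 10 = 1300.00, centroid at (81.00, 5.00).
top flange: A = 130 × 10 = 1300.00, centroid at (81.00, 125.00).
ΣA = 4680.00 in², ΣAX̄ = 227240.00 in³, ΣAȲ = 304200.00 in³.
X̄ = 227240.00/4680.00 = 48.56 in; Ȳ = 304200.00/4680.00 = 65.00 in.

X̄ = 48.56 in, Ȳ = 65.00 in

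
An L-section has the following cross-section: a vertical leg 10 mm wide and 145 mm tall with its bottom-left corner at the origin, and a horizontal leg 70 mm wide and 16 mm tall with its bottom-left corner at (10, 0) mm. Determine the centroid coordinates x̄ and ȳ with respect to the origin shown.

vertical leg: A = 10 × 145 = 1450.00, centroid at (5.00, 72.50).
horizontal leg: A = 70 × 16 = 1120.00, centroid at (45.00, 8.00).
ΣA = 2570.00 mm², ΣAx̄ = 57650.00 mm³, ΣAȳ = 114085.00 mm³.
x̄ = 57650.00/2570.00 = 22.43 mm; ȳ = 114085.00/2570.00 = 44.39 mm.

x̄ = 22.43 mm, ȳ = 44.39 mm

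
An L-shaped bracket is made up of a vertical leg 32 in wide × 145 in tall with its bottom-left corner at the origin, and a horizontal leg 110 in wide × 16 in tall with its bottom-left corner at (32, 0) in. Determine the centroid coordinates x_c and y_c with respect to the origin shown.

x_c = 35.52 in, y_c = 54.76 in

Part | A | x̄ᵢ | ȳᵢ | A·x̄ᵢ | A·ȳᵢ
vertical leg | 4640.00 | 16.00 | 72.50 | 74240.00 | 336400.00
horizontal leg | 1760.00 | 87.00 | 8.00 | 153120.00 | 14080.00
Σ | 6400.00 |  |  | 227360.00 | 350480.00
x_c = 227360.00 / 6400.00 = 35.52 in
y_c = 350480.00 / 6400.00 = 54.76 in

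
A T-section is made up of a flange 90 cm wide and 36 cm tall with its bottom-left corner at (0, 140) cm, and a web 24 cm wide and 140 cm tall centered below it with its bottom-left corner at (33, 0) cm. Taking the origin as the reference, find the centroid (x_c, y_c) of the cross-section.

x_c = 45.00 cm, y_c = 113.20 cm

web: A = 24 × 140 = 3360.00, centroid at (45.00, 70.00).
flange: A = 90 × 36 = 3240.00, centroid at (45.00, 158.00).
ΣA = 6600.00 cm²
ΣAx_c = (3360.00)(45.00) + (3240.00)(45.00) = 297000.00 cm³
ΣAy_c = (3360.00)(70.00) + (3240.00)(158.00) = 747120.00 cm³
x_c = 297000.00 / 6600.00 = 45.00 cm
y_c = 747120.00 / 6600.00 = 113.20 cm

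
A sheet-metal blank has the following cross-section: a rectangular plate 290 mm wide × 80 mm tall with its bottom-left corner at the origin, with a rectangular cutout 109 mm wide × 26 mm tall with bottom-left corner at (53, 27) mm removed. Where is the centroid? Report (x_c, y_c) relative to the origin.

x_c = 150.22 mm, y_c = 40.00 mm

plate: A = 290 × 80 = 23200.00, centroid at (145.00, 40.00).
hole: A = −(109 × 26) = -2834.00, centroid at (107.50, 40.00).
ΣA = 20366.00 mm², ΣAx_c = 3059345.00 mm³, ΣAy_c = 814640.00 mm³.
x_c = 3059345.00/20366.00 = 150.22 mm; y_c = 814640.00/20366.00 = 40.00 mm.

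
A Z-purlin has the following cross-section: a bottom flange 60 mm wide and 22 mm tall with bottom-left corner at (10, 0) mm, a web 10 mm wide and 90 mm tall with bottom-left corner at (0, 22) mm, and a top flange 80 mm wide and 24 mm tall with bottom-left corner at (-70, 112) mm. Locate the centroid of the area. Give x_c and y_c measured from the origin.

Part | A | x̄ᵢ | ȳᵢ | A·x̄ᵢ | A·ȳᵢ
bottom flange | 1320.00 | 40.00 | 11.00 | 52800.00 | 14520.00
web | 900.00 | 5.00 | 67.00 | 4500.00 | 60300.00
top flange | 1920.00 | -30.00 | 124.00 | -57600.00 | 238080.00
Σ | 4140.00 |  |  | -300.00 | 312900.00
x_c = -300.00 / 4140.00 = -0.07 mm
y_c = 312900.00 / 4140.00 = 75.58 mm

x_c = -0.07 mm, y_c = 75.58 mm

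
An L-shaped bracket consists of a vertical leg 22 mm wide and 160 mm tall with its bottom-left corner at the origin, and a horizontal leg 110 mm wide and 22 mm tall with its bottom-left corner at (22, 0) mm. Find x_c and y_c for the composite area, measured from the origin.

vertical leg: A = 22 × 160 = 3520.00, centroid at (11.00, 80.00).
horizontal leg: A = 110 × 22 = 2420.00, centroid at (77.00, 11.00).
ΣA = 5940.00 mm², ΣAx_c = 225060.00 mm³, ΣAy_c = 308220.00 mm³.
x_c = 225060.00/5940.00 = 37.89 mm; y_c = 308220.00/5940.00 = 51.89 mm.

x_c = 37.89 mm, y_c = 51.89 mm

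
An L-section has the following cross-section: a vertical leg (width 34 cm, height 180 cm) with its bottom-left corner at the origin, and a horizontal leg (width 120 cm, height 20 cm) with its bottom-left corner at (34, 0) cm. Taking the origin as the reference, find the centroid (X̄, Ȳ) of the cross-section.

X̄ = 38.69 cm, Ȳ = 67.46 cm

vertical leg: A = 34 × 180 = 6120.00, centroid at (17.00, 90.00).
horizontal leg: A = 120 × 20 = 2400.00, centroid at (94.00, 10.00).
ΣA = 8520.00 cm²
ΣAX̄ = (6120.00)(17.00) + (2400.00)(94.00) = 329640.00 cm³
ΣAȲ = (6120.00)(90.00) + (2400.00)(10.00) = 574800.00 cm³
X̄ = 329640.00 / 8520.00 = 38.69 cm
Ȳ = 574800.00 / 8520.00 = 67.46 cm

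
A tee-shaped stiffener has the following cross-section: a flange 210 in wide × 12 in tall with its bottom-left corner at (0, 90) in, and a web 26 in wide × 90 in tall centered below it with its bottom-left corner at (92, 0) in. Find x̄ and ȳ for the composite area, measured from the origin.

x̄ = 105.00 in, ȳ = 71.44 in

Part | A | x̄ᵢ | ȳᵢ | A·x̄ᵢ | A·ȳᵢ
web | 2340.00 | 105.00 | 45.00 | 245700.00 | 105300.00
flange | 2520.00 | 105.00 | 96.00 | 264600.00 | 241920.00
Σ | 4860.00 |  |  | 510300.00 | 347220.00
x̄ = 510300.00 / 4860.00 = 105.00 in
ȳ = 347220.00 / 4860.00 = 71.44 in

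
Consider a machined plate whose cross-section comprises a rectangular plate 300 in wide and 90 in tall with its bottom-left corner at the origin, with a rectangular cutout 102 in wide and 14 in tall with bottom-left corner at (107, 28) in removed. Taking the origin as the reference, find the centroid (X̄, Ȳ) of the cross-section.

X̄ = 149.55 in, Ȳ = 45.56 in

plate: A = 300 × 90 = 27000.00, centroid at (150.00, 45.00).
hole: A = −(102 × 14) = -1428.00, centroid at (158.00, 35.00).
ΣA = 25572.00 in², ΣAX̄ = 3824376.00 in³, ΣAȲ = 1165020.00 in³.
X̄ = 3824376.00/25572.00 = 149.55 in; Ȳ = 1165020.00/25572.00 = 45.56 in.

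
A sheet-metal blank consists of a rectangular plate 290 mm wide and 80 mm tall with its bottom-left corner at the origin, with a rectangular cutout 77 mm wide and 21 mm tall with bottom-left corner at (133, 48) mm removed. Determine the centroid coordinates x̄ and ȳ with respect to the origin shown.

plate: A = 290 × 80 = 23200.00, centroid at (145.00, 40.00).
hole: A = −(77 × 21) = -1617.00, centroid at (171.50, 58.50).
ΣA = 21583.00 mm², ΣAx̄ = 3086684.50 mm³, ΣAȳ = 833405.50 mm³.
x̄ = 3086684.50/21583.00 = 143.01 mm; ȳ = 833405.50/21583.00 = 38.61 mm.

x̄ = 143.01 mm, ȳ = 38.61 mm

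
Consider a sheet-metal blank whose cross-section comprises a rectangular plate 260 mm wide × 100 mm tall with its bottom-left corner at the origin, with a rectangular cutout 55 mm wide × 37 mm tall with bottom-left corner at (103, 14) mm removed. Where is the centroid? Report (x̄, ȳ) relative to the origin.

x̄ = 129.96 mm, ȳ = 51.49 mm

plate: A = 260 × 100 = 26000.00, centroid at (130.00, 50.00).
hole: A = −(55 × 37) = -2035.00, centroid at (130.50, 32.50).
ΣA = 23965.00 mm²
ΣAx̄ = (26000.00)(130.00) + (-2035.00)(130.50) = 3114432.50 mm³
ΣAȳ = (26000.00)(50.00) + (-2035.00)(32.50) = 1233862.50 mm³
x̄ = 3114432.50 / 23965.00 = 129.96 mm
ȳ = 1233862.50 / 23965.00 = 51.49 mm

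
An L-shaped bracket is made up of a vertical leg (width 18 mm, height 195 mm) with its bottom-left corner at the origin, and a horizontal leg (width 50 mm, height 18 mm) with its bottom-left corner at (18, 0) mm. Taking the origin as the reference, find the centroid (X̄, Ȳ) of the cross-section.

X̄ = 15.94 mm, Ȳ = 79.44 mm

vertical leg: A = 18 × 195 = 3510.00, centroid at (9.00, 97.50).
horizontal leg: A = 50 × 18 = 900.00, centroid at (43.00, 9.00).
ΣA = 4410.00 mm², ΣAX̄ = 70290.00 mm³, ΣAȲ = 350325.00 mm³.
X̄ = 70290.00/4410.00 = 15.94 mm; Ȳ = 350325.00/4410.00 = 79.44 mm.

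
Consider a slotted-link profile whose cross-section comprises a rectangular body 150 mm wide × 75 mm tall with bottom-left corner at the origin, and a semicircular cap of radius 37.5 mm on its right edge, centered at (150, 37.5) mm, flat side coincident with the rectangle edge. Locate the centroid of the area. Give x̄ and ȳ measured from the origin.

x̄ = 89.92 mm, ȳ = 37.50 mm

rectangular body: A = 150 × 75 = 11250.00, centroid at (75.00, 37.50).
semicircular end: A = ½π·37.5² = 2208.93, centroid at (165.92, 37.50).
ΣA = 13458.93 mm²
ΣAx̄ = (11250.00)(75.00) + (2208.93)(165.92) = 1210246.10 mm³
ΣAȳ = (11250.00)(37.50) + (2208.93)(37.50) = 504709.96 mm³
x̄ = 1210246.10 / 13458.93 = 89.92 mm
ȳ = 504709.96 / 13458.93 = 37.50 mm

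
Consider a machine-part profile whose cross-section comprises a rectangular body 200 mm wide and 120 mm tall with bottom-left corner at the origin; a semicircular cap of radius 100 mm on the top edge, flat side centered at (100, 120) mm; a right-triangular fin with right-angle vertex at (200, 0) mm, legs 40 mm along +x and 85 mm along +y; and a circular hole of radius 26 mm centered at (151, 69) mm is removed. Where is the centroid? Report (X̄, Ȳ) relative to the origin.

X̄ = 102.15 mm, Ȳ = 99.10 mm

Part | A | x̄ᵢ | ȳᵢ | A·x̄ᵢ | A·ȳᵢ
rectangular body | 24000.00 | 100.00 | 60.00 | 2400000.00 | 1440000.00
semicircular top | 15707.96 | 100.00 | 162.44 | 1570796.33 | 2551622.26
triangular fin | 1700.00 | 213.33 | 28.33 | 362666.67 | 48166.67
hole | -2123.72 | 151.00 | 69.00 | -320681.21 | -146536.45
Σ | 39284.25 |  |  | 4012781.78 | 3893252.48
X̄ = 4012781.78 / 39284.25 = 102.15 mm
Ȳ = 3893252.48 / 39284.25 = 99.10 mm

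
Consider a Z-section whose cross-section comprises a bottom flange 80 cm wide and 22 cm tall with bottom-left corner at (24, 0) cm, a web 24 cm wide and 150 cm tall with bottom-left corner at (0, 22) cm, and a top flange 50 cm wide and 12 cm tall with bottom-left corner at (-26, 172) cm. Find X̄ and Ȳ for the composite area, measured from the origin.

Part | A | x̄ᵢ | ȳᵢ | A·x̄ᵢ | A·ȳᵢ
bottom flange | 1760.00 | 64.00 | 11.00 | 112640.00 | 19360.00
web | 3600.00 | 12.00 | 97.00 | 43200.00 | 349200.00
top flange | 600.00 | -1.00 | 178.00 | -600.00 | 106800.00
Σ | 5960.00 |  |  | 155240.00 | 475360.00
X̄ = 155240.00 / 5960.00 = 26.05 cm
Ȳ = 475360.00 / 5960.00 = 79.76 cm

X̄ = 26.05 cm, Ȳ = 79.76 cm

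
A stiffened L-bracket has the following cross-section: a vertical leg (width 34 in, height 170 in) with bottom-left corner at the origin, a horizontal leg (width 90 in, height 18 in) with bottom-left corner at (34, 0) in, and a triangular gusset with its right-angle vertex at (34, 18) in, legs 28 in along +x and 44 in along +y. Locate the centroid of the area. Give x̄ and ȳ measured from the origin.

x̄ = 31.55 in, ȳ = 65.62 in

vertical leg: A = 34 × 170 = 5780.00, centroid at (17.00, 85.00).
horizontal leg: A = 90 × 18 = 1620.00, centroid at (79.00, 9.00).
gusset: A = ½·28·44 = 616.00, centroid at (43.33, 32.67).
ΣA = 8016.00 in²
ΣAx̄ = (5780.00)(17.00) + (1620.00)(79.00) + (616.00)(43.33) = 252933.33 in³
ΣAȳ = (5780.00)(85.00) + (1620.00)(9.00) + (616.00)(32.67) = 526002.67 in³
x̄ = 252933.33 / 8016.00 = 31.55 in
ȳ = 526002.67 / 8016.00 = 65.62 in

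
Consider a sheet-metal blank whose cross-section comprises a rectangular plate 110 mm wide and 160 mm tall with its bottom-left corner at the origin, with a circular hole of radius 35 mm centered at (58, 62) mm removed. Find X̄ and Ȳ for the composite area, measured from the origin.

plate: A = 110 × 160 = 17600.00, centroid at (55.00, 80.00).
hole: A = −π·35² = -3848.45, centroid at (58.00, 62.00).
ΣA = 13751.55 mm²
ΣAX̄ = (17600.00)(55.00) + (-3848.45)(58.00) = 744789.84 mm³
ΣAȲ = (17600.00)(80.00) + (-3848.45)(62.00) = 1169396.04 mm³
X̄ = 744789.84 / 13751.55 = 54.16 mm
Ȳ = 1169396.04 / 13751.55 = 85.04 mm

X̄ = 54.16 mm, Ȳ = 85.04 mm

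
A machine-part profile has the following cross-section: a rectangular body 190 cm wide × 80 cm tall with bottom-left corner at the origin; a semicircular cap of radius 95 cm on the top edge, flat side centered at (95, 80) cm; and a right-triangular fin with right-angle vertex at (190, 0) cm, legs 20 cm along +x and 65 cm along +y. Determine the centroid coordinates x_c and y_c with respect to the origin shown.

x_c = 97.20 cm, y_c = 77.52 cm

Part | A | x̄ᵢ | ȳᵢ | A·x̄ᵢ | A·ȳᵢ
rectangular body | 15200.00 | 95.00 | 40.00 | 1444000.00 | 608000.00
semicircular top | 14176.44 | 95.00 | 120.32 | 1346761.50 | 1705698.28
triangular fin | 650.00 | 196.67 | 21.67 | 127833.33 | 14083.33
Σ | 30026.44 |  |  | 2918594.83 | 2327781.61
x_c = 2918594.83 / 30026.44 = 97.20 cm
y_c = 2327781.61 / 30026.44 = 77.52 cm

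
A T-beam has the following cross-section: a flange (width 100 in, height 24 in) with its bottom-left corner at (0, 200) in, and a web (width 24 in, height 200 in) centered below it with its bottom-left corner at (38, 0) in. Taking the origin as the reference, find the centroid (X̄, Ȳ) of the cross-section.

Part | A | x̄ᵢ | ȳᵢ | A·x̄ᵢ | A·ȳᵢ
web | 4800.00 | 50.00 | 100.00 | 240000.00 | 480000.00
flange | 2400.00 | 50.00 | 212.00 | 120000.00 | 508800.00
Σ | 7200.00 |  |  | 360000.00 | 988800.00
X̄ = 360000.00 / 7200.00 = 50.00 in
Ȳ = 988800.00 / 7200.00 = 137.33 in

X̄ = 50.00 in, Ȳ = 137.33 in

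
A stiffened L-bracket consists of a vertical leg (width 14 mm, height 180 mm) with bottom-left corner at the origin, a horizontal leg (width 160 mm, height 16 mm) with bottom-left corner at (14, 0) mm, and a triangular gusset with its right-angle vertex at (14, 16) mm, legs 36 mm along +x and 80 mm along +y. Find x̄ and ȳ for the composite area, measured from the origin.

x̄ = 45.36 mm, ȳ = 47.35 mm

Part | A | x̄ᵢ | ȳᵢ | A·x̄ᵢ | A·ȳᵢ
vertical leg | 2520.00 | 7.00 | 90.00 | 17640.00 | 226800.00
horizontal leg | 2560.00 | 94.00 | 8.00 | 240640.00 | 20480.00
gusset | 1440.00 | 26.00 | 42.67 | 37440.00 | 61440.00
Σ | 6520.00 |  |  | 295720.00 | 308720.00
x̄ = 295720.00 / 6520.00 = 45.36 mm
ȳ = 308720.00 / 6520.00 = 47.35 mm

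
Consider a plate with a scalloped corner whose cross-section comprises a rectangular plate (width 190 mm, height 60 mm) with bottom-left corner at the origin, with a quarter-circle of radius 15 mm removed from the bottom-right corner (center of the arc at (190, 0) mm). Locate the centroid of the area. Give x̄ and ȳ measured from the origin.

plate: A = 190 × 60 = 11400.00, centroid at (95.00, 30.00).
removed quarter-circle: A = −¼π·15² = -176.71, centroid at (183.63, 6.37).
ΣA = 11223.29 mm²
ΣAx̄ = (11400.00)(95.00) + (-176.71)(183.63) = 1050549.23 mm³
ΣAȳ = (11400.00)(30.00) + (-176.71)(6.37) = 340875.00 mm³
x̄ = 1050549.23 / 11223.29 = 93.60 mm
ȳ = 340875.00 / 11223.29 = 30.37 mm

x̄ = 93.60 mm, ȳ = 30.37 mm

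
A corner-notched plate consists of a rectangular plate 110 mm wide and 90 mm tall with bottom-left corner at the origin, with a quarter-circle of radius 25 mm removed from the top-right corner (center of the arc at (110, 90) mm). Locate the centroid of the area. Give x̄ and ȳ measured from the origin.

x̄ = 52.68 mm, ȳ = 43.21 mm

Part | A | x̄ᵢ | ȳᵢ | A·x̄ᵢ | A·ȳᵢ
plate | 9900.00 | 55.00 | 45.00 | 544500.00 | 445500.00
removed quarter-circle | -490.87 | 99.39 | 79.39 | -48787.79 | -38970.31
Σ | 9409.13 |  |  | 495712.21 | 406529.69
x̄ = 495712.21 / 9409.13 = 52.68 mm
ȳ = 406529.69 / 9409.13 = 43.21 mm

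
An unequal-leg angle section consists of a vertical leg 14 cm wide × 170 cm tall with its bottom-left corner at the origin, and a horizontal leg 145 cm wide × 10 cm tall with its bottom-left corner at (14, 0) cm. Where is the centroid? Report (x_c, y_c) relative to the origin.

x_c = 37.10 cm, y_c = 54.71 cm

vertical leg: A = 14 × 170 = 2380.00, centroid at (7.00, 85.00).
horizontal leg: A = 145 × 10 = 1450.00, centroid at (86.50, 5.00).
ΣA = 3830.00 cm², ΣAx_c = 142085.00 cm³, ΣAy_c = 209550.00 cm³.
x_c = 142085.00/3830.00 = 37.10 cm; y_c = 209550.00/3830.00 = 54.71 cm.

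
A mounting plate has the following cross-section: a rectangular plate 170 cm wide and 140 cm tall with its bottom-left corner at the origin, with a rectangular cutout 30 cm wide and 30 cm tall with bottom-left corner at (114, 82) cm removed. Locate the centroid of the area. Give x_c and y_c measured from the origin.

plate: A = 170 × 140 = 23800.00, centroid at (85.00, 70.00).
hole: A = −(30 × 30) = -900.00, centroid at (129.00, 97.00).
ΣA = 22900.00 cm²
ΣAx_c = (23800.00)(85.00) + (-900.00)(129.00) = 1906900.00 cm³
ΣAy_c = (23800.00)(70.00) + (-900.00)(97.00) = 1578700.00 cm³
x_c = 1906900.00 / 22900.00 = 83.27 cm
y_c = 1578700.00 / 22900.00 = 68.94 cm

x_c = 83.27 cm, y_c = 68.94 cm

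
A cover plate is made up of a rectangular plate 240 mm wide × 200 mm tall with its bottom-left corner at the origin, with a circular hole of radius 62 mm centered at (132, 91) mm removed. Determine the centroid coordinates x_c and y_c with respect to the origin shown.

x_c = 115.97 mm, y_c = 103.03 mm

Part | A | x̄ᵢ | ȳᵢ | A·x̄ᵢ | A·ȳᵢ
plate | 48000.00 | 120.00 | 100.00 | 5760000.00 | 4800000.00
hole | -12076.28 | 132.00 | 91.00 | -1594069.25 | -1098941.68
Σ | 35923.72 |  |  | 4165930.75 | 3701058.32
x_c = 4165930.75 / 35923.72 = 115.97 mm
y_c = 3701058.32 / 35923.72 = 103.03 mm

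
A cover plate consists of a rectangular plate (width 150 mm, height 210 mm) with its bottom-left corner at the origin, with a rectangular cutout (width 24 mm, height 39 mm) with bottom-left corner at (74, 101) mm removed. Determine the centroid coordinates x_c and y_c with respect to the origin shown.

x_c = 74.66 mm, y_c = 104.53 mm

plate: A = 150 × 210 = 31500.00, centroid at (75.00, 105.00).
hole: A = −(24 × 39) = -936.00, centroid at (86.00, 120.50).
ΣA = 30564.00 mm², ΣAx_c = 2282004.00 mm³, ΣAy_c = 3194712.00 mm³.
x_c = 2282004.00/30564.00 = 74.66 mm; y_c = 3194712.00/30564.00 = 104.53 mm.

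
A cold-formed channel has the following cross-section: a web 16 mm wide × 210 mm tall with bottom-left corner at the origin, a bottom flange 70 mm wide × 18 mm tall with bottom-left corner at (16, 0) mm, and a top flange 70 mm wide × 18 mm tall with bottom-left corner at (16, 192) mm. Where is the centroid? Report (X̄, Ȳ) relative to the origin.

X̄ = 26.43 mm, Ȳ = 105.00 mm

web: A = 16 × 210 = 3360.00, centroid at (8.00, 105.00).
bottom flange: A = 70 × 18 = 1260.00, centroid at (51.00, 9.00).
top flange: A = 70 × 18 = 1260.00, centroid at (51.00, 201.00).
ΣA = 5880.00 mm²
ΣAX̄ = (3360.00)(8.00) + (1260.00)(51.00) + (1260.00)(51.00) = 155400.00 mm³
ΣAȲ = (3360.00)(105.00) + (1260.00)(9.00) + (1260.00)(201.00) = 617400.00 mm³
X̄ = 155400.00 / 5880.00 = 26.43 mm
Ȳ = 617400.00 / 5880.00 = 105.00 mm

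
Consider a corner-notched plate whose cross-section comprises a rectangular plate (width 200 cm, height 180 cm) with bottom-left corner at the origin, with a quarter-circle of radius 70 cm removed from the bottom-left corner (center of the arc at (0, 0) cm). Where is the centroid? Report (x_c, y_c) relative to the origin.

plate: A = 200 × 180 = 36000.00, centroid at (100.00, 90.00).
removed quarter-circle: A = −¼π·70² = -3848.45, centroid at (29.71, 29.71).
ΣA = 32151.55 cm²
ΣAx_c = (36000.00)(100.00) + (-3848.45)(29.71) = 3485666.67 cm³
ΣAy_c = (36000.00)(90.00) + (-3848.45)(29.71) = 3125666.67 cm³
x_c = 3485666.67 / 32151.55 = 108.41 cm
y_c = 3125666.67 / 32151.55 = 97.22 cm

x_c = 108.41 cm, y_c = 97.22 cm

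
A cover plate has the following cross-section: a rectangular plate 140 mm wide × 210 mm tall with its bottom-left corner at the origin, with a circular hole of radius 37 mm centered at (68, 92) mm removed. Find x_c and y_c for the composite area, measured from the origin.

plate: A = 140 × 210 = 29400.00, centroid at (70.00, 105.00).
hole: A = −π·37² = -4300.84, centroid at (68.00, 92.00).
ΣA = 25099.16 mm², ΣAx_c = 1765542.86 mm³, ΣAy_c = 2691322.69 mm³.
x_c = 1765542.86/25099.16 = 70.34 mm; y_c = 2691322.69/25099.16 = 107.23 mm.

x_c = 70.34 mm, y_c = 107.23 mm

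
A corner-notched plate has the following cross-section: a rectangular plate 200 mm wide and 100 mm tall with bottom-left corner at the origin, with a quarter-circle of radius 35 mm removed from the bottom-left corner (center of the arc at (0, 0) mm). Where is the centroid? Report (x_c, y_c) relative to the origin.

x_c = 104.30 mm, y_c = 51.78 mm

plate: A = 200 × 100 = 20000.00, centroid at (100.00, 50.00).
removed quarter-circle: A = −¼π·35² = -962.11, centroid at (14.85, 14.85).
ΣA = 19037.89 mm², ΣAx_c = 1985708.33 mm³, ΣAy_c = 985708.33 mm³.
x_c = 1985708.33/19037.89 = 104.30 mm; y_c = 985708.33/19037.89 = 51.78 mm.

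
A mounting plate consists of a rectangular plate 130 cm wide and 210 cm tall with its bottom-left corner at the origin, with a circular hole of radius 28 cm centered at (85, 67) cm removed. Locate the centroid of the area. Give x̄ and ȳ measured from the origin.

plate: A = 130 × 210 = 27300.00, centroid at (65.00, 105.00).
hole: A = −π·28² = -2463.01, centroid at (85.00, 67.00).
ΣA = 24836.99 cm², ΣAx̄ = 1565144.27 cm³, ΣAȳ = 2701478.42 cm³.
x̄ = 1565144.27/24836.99 = 63.02 cm; ȳ = 2701478.42/24836.99 = 108.77 cm.

x̄ = 63.02 cm, ȳ = 108.77 cm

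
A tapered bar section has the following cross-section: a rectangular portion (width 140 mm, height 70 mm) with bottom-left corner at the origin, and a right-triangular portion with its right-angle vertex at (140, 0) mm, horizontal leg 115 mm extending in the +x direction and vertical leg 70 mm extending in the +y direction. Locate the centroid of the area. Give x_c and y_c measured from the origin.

rectangular portion: A = 140 × 70 = 9800.00, centroid at (70.00, 35.00).
triangular portion: A = ½·115·70 = 4025.00, centroid at (178.33, 23.33).
ΣA = 13825.00 mm²
ΣAx_c = (9800.00)(70.00) + (4025.00)(178.33) = 1403791.67 mm³
ΣAy_c = (9800.00)(35.00) + (4025.00)(23.33) = 436916.67 mm³
x_c = 1403791.67 / 13825.00 = 101.54 mm
y_c = 436916.67 / 13825.00 = 31.60 mm

x_c = 101.54 mm, y_c = 31.60 mm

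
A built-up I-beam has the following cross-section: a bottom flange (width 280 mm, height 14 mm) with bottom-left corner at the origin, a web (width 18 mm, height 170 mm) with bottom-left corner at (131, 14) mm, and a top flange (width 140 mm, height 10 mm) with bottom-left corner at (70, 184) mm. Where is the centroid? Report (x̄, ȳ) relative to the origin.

Part | A | x̄ᵢ | ȳᵢ | A·x̄ᵢ | A·ȳᵢ
bottom flange | 3920.00 | 140.00 | 7.00 | 548800.00 | 27440.00
web | 3060.00 | 140.00 | 99.00 | 428400.00 | 302940.00
top flange | 1400.00 | 140.00 | 189.00 | 196000.00 | 264600.00
Σ | 8380.00 |  |  | 1173200.00 | 594980.00
x̄ = 1173200.00 / 8380.00 = 140.00 mm
ȳ = 594980.00 / 8380.00 = 71.00 mm

x̄ = 140.00 mm, ȳ = 71.00 mm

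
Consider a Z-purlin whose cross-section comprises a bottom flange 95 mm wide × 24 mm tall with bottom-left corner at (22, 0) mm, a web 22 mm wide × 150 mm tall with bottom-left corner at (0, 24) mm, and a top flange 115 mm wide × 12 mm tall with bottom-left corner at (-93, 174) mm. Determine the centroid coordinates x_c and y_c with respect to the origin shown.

x_c = 20.94 mm, y_c = 86.56 mm

Part | A | x̄ᵢ | ȳᵢ | A·x̄ᵢ | A·ȳᵢ
bottom flange | 2280.00 | 69.50 | 12.00 | 158460.00 | 27360.00
web | 3300.00 | 11.00 | 99.00 | 36300.00 | 326700.00
top flange | 1380.00 | -35.50 | 180.00 | -48990.00 | 248400.00
Σ | 6960.00 |  |  | 145770.00 | 602460.00
x_c = 145770.00 / 6960.00 = 20.94 mm
y_c = 602460.00 / 6960.00 = 86.56 mm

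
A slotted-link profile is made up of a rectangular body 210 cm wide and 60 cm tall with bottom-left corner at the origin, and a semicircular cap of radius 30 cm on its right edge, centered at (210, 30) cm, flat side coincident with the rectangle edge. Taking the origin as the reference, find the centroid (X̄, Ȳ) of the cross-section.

Part | A | x̄ᵢ | ȳᵢ | A·x̄ᵢ | A·ȳᵢ
rectangular body | 12600.00 | 105.00 | 30.00 | 1323000.00 | 378000.00
semicircular end | 1413.72 | 222.73 | 30.00 | 314880.51 | 42411.50
Σ | 14013.72 |  |  | 1637880.51 | 420411.50
X̄ = 1637880.51 / 14013.72 = 116.88 cm
Ȳ = 420411.50 / 14013.72 = 30.00 cm

X̄ = 116.88 cm, Ȳ = 30.00 cm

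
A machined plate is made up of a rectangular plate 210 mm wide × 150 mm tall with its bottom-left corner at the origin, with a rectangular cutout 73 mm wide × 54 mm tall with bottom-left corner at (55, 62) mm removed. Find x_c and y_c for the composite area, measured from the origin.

Part | A | x̄ᵢ | ȳᵢ | A·x̄ᵢ | A·ȳᵢ
plate | 31500.00 | 105.00 | 75.00 | 3307500.00 | 2362500.00
hole | -3942.00 | 91.50 | 89.00 | -360693.00 | -350838.00
Σ | 27558.00 |  |  | 2946807.00 | 2011662.00
x_c = 2946807.00 / 27558.00 = 106.93 mm
y_c = 2011662.00 / 27558.00 = 73.00 mm

x_c = 106.93 mm, y_c = 73.00 mm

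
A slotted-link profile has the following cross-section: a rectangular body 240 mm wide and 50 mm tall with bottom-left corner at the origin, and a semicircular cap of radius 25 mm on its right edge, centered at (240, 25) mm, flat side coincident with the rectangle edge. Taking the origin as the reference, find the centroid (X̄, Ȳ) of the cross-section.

X̄ = 129.88 mm, Ȳ = 25.00 mm

rectangular body: A = 240 × 50 = 12000.00, centroid at (120.00, 25.00).
semicircular end: A = ½π·25² = 981.75, centroid at (250.61, 25.00).
ΣA = 12981.75 mm²
ΣAX̄ = (12000.00)(120.00) + (981.75)(250.61) = 1686036.12 mm³
ΣAȲ = (12000.00)(25.00) + (981.75)(25.00) = 324543.69 mm³
X̄ = 1686036.12 / 12981.75 = 129.88 mm
Ȳ = 324543.69 / 12981.75 = 25.00 mm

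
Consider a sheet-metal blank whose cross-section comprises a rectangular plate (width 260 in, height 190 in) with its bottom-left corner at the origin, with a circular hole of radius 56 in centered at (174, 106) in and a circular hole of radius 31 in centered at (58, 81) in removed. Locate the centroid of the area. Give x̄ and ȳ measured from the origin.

Part | A | x̄ᵢ | ȳᵢ | A·x̄ᵢ | A·ȳᵢ
plate | 49400.00 | 130.00 | 95.00 | 6422000.00 | 4693000.00
hole 1 | -9852.03 | 174.00 | 106.00 | -1714254.01 | -1044315.66
hole 2 | -3019.07 | 58.00 | 81.00 | -175106.09 | -244544.71
Σ | 36528.89 |  |  | 4532639.89 | 3404139.62
x̄ = 4532639.89 / 36528.89 = 124.08 in
ȳ = 3404139.62 / 36528.89 = 93.19 in

x̄ = 124.08 in, ȳ = 93.19 in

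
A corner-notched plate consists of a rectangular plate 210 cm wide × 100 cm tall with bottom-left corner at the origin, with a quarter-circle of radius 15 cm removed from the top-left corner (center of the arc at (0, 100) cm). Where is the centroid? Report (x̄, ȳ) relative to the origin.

plate: A = 210 × 100 = 21000.00, centroid at (105.00, 50.00).
removed quarter-circle: A = −¼π·15² = -176.71, centroid at (6.37, 93.63).
ΣA = 20823.29 cm², ΣAx̄ = 2203875.00 cm³, ΣAȳ = 1033453.54 cm³.
x̄ = 2203875.00/20823.29 = 105.84 cm; ȳ = 1033453.54/20823.29 = 49.63 cm.

x̄ = 105.84 cm, ȳ = 49.63 cm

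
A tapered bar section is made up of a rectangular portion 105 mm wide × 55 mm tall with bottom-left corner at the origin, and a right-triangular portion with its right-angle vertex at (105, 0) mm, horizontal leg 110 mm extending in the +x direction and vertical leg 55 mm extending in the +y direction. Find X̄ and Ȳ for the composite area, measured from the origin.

rectangular portion: A = 105 × 55 = 5775.00, centroid at (52.50, 27.50).
triangular portion: A = ½·110·55 = 3025.00, centroid at (141.67, 18.33).
ΣA = 8800.00 mm², ΣAX̄ = 731729.17 mm³, ΣAȲ = 214270.83 mm³.
X̄ = 731729.17/8800.00 = 83.15 mm; Ȳ = 214270.83/8800.00 = 24.35 mm.

X̄ = 83.15 mm, Ȳ = 24.35 mm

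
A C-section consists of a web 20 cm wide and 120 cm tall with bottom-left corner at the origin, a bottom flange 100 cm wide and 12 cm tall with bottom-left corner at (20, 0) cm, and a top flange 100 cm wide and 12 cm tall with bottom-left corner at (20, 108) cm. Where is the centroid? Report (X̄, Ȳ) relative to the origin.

web: A = 20 × 120 = 2400.00, centroid at (10.00, 60.00).
bottom flange: A = 100 × 12 = 1200.00, centroid at (70.00, 6.00).
top flange: A = 100 × 12 = 1200.00, centroid at (70.00, 114.00).
ΣA = 4800.00 cm²
ΣAX̄ = (2400.00)(10.00) + (1200.00)(70.00) + (1200.00)(70.00) = 192000.00 cm³
ΣAȲ = (2400.00)(60.00) + (1200.00)(6.00) + (1200.00)(114.00) = 288000.00 cm³
X̄ = 192000.00 / 4800.00 = 40.00 cm
Ȳ = 288000.00 / 4800.00 = 60.00 cm

X̄ = 40.00 cm, Ȳ = 60.00 cm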